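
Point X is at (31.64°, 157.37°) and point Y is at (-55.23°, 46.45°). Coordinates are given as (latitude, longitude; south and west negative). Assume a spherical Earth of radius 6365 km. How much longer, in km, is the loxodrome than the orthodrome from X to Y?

Great circle: cos σ = sin φ₁ sin φ₂ + cos φ₁ cos φ₂ cos Δλ,  σ = 2.2197 rad → d_gc = 14128.1 km
Rhumb line: Δψ = -1.7439, q = Δφ/Δψ = 0.8694, d_rh = R√(Δφ²+q²Δλ²) = 14418.7 km
Excess = 14418.7 − 14128.1 = 290.6 ≈ 291 km

291 km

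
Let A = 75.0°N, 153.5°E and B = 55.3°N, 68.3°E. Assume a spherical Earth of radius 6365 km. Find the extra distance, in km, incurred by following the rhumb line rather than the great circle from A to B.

Great circle: cos σ = sin φ₁ sin φ₂ + cos φ₁ cos φ₂ cos Δλ,  σ = 0.6327 rad → d_gc = 4026.9 km
Rhumb line: Δψ = -0.8642, q = Δφ/Δψ = 0.3979, d_rh = R√(Δφ²+q²Δλ²) = 4355.5 km
Excess = 4355.5 − 4026.9 = 328.6 ≈ 329 km

329 km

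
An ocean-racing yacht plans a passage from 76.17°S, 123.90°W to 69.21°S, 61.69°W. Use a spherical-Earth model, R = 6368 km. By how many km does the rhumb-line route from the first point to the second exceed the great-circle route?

Great circle: cos σ = sin φ₁ sin φ₂ + cos φ₁ cos φ₂ cos Δλ,  σ = 0.3260 rad → d_gc = 2075.7 km
Rhumb line: Δψ = +0.4138, q = Δφ/Δψ = 0.2935, d_rh = R√(Δφ²+q²Δλ²) = 2172.1 km
Excess = 2172.1 − 2075.7 = 96.4 ≈ 96 km

96 km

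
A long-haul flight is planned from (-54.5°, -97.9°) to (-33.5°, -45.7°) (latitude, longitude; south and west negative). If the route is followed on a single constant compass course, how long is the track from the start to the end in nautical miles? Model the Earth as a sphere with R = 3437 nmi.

Rhumb course C = atan2(Δλ, Δψ) with Δψ = ln[tan(π/4+φ₂/2)/tan(π/4+φ₁/2)] = +0.5180, Δλ = +0.9111 → C = 60.38°
d = R·|Δφ| / |cos C| = 3437·0.36652 / 0.49423 = 2549 nmi

2549 nmi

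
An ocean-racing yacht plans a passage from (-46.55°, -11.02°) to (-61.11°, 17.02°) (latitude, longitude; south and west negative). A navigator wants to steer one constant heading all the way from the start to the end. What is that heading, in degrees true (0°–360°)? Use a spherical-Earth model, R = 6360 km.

131.7°

Δψ = ln[tan(π/4+φ₂/2)/tan(π/4+φ₁/2)] = -0.4362
Δλ = +0.4894 rad (taken the short way round)
course = atan2(Δλ, Δψ) = 131.71°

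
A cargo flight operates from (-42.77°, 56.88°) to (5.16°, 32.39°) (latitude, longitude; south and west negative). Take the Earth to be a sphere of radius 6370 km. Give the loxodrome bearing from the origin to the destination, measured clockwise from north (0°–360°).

335.0°

Δψ = ln[tan(π/4+φ₂/2)/tan(π/4+φ₁/2)] = +0.9175
Δλ = -0.4274 rad (taken the short way round)
course = atan2(Δλ, Δψ) = 335.02°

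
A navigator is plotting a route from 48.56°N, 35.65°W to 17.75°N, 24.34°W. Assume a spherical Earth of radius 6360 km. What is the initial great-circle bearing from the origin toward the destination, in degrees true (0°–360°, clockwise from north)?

θ = atan2( sin Δλ·cos φ₂ ,  cos φ₁ sin φ₂ − sin φ₁ cos φ₂ cos Δλ )
  = atan2(+0.1868, -0.4983) = 159.45°

159.5°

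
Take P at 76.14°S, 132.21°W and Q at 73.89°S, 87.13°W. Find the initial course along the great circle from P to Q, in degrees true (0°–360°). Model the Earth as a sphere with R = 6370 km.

101.5°

θ = atan2( sin Δλ·cos φ₂ ,  cos φ₁ sin φ₂ − sin φ₁ cos φ₂ cos Δλ )
  = atan2(+0.1965, -0.0399) = 101.48°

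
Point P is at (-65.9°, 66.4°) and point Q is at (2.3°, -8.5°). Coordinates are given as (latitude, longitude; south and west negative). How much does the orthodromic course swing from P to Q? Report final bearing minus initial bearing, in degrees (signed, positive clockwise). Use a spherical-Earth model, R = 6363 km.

At departure: θ₁ = atan2(sin Δλ cos φ₂, cos φ₁ sin φ₂ − sin φ₁ cos φ₂ cos Δλ) = 284.75°
At arrival: θ₂ = atan2(sin Δλ cos φ₁, −cos φ₂ sin φ₁ + sin φ₂ cos φ₁ cos Δλ) = 336.72°
Δθ = θ₂ − θ₁ = +52.0°

+52.0°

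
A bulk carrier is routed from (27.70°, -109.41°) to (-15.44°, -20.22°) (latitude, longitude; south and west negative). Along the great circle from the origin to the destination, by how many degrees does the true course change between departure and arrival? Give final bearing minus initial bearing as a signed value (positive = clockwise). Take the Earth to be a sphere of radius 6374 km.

At departure: θ₁ = atan2(sin Δλ cos φ₂, cos φ₁ sin φ₂ − sin φ₁ cos φ₂ cos Δλ) = 104.10°
At arrival: θ₂ = atan2(sin Δλ cos φ₁, −cos φ₂ sin φ₁ + sin φ₂ cos φ₁ cos Δλ) = 117.02°
Δθ = θ₂ − θ₁ = +12.9°

+12.9°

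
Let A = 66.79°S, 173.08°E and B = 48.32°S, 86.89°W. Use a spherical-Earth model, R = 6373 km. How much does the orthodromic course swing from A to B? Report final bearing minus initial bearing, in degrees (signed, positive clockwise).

-91.1°

Initial bearing θ₁ = atan2(sin Δλ cos φ₂, cos φ₁ sin φ₂ − sin φ₁ cos φ₂ cos Δλ) = 121.47°
Final bearing θ₂ = (initial bearing from the destination back to the start) + 180° = 30.36°
Δθ = θ₂ − θ₁ = -91.1°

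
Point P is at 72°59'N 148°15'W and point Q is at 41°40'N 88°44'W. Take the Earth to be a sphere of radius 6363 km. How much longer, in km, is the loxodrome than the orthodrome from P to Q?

155 km

Great circle: cos σ = sin φ₁ sin φ₂ + cos φ₁ cos φ₂ cos Δλ,  σ = 0.7279 rad → d_gc = 4631.4 km
Rhumb line: Δψ = -1.0984, q = Δφ/Δψ = 0.4976, d_rh = R√(Δφ²+q²Δλ²) = 4786.7 km
Excess = 4786.7 − 4631.4 = 155.3 ≈ 155 km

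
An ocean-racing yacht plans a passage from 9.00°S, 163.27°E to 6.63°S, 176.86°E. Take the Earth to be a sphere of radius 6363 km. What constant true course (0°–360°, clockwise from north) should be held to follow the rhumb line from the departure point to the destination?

Δψ = ln[tan(π/4+φ₂/2)/tan(π/4+φ₁/2)] = +0.0418
Δλ = +0.2372 rad (taken the short way round)
course = atan2(Δλ, Δψ) = 80.02°

80.0°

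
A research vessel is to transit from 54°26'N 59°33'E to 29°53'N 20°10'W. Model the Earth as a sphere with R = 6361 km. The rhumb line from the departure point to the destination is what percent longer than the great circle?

4.2%

Great circle: σ = 1.0526 rad → d_gc = Rσ = 6695.6 km
Rhumb: Δφ = -0.4285, Δλ = -1.3913, Δψ = -0.5902, q = Δφ/Δψ = 0.7260 → d_rh = R√(Δφ²+q²Δλ²) = 6979.8 km
Excess = (6979.8 − 6695.6) / 6695.6 = 284.2 / 6695.6 = 4.24% ≈ 4.2%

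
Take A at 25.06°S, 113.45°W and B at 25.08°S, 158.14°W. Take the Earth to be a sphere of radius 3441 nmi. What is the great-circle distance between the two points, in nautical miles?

cos σ = sin φ₁ sin φ₂ + cos φ₁ cos φ₂ cos Δλ
      = sin(-25.06°)sin(-25.08°) + cos(-25.06°)cos(-25.08°)cos(-44.69°) = 0.7628
σ = 40.286° → d = Rσ = 3441·0.70313 = 2419 nmi

2419 nmi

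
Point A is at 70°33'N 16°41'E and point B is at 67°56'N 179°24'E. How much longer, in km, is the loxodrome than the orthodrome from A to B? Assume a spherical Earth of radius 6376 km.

1851 km

Great circle: cos σ = sin φ₁ sin φ₂ + cos φ₁ cos φ₂ cos Δλ,  σ = 0.7160 rad → d_gc = 4565.5 km
Rhumb line: Δψ = -0.1290, q = Δφ/Δψ = 0.3540, d_rh = R√(Δφ²+q²Δλ²) = 6416.1 km
Excess = 6416.1 − 4565.5 = 1850.6 ≈ 1851 km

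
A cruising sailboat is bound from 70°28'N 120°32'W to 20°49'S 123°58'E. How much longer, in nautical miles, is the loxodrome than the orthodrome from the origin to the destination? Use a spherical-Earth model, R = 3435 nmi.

Great circle: cos σ = sin φ₁ sin φ₂ + cos φ₁ cos φ₂ cos Δλ,  σ = 2.0595 rad → d_gc = 7074.3 nmi
Rhumb line: Δψ = -2.1311, q = Δφ/Δψ = 0.7476, d_rh = R√(Δφ²+q²Δλ²) = 7533.1 nmi
Excess = 7533.1 − 7074.3 = 458.8 ≈ 459 nmi

459 nmi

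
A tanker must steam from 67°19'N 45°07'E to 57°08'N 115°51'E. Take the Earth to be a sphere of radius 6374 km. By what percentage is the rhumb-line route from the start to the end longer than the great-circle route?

Great circle: σ = 0.5661 rad → d_gc = Rσ = 3608.0 km
Rhumb: Δφ = -0.1777, Δλ = +1.2345, Δψ = -0.3856, q = Δφ/Δψ = 0.4609 → d_rh = R√(Δφ²+q²Δλ²) = 3799.7 km
Excess = (3799.7 − 3608.0) / 3608.0 = 191.7 / 3608.0 = 5.31% ≈ 5.3%

5.3%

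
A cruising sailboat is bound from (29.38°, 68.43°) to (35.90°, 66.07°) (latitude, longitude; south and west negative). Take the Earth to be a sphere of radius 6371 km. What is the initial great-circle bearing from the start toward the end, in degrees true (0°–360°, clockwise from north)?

N = sin Δλ·cos φ₂ = -0.0334;  D = cos φ₁ sin φ₂ − sin φ₁ cos φ₂ cos Δλ = +0.1139
initial course = atan2(N, D) = 343.68°

343.7°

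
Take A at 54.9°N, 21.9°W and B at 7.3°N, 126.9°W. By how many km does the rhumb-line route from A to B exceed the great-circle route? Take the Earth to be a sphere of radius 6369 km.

569 km

Great circle: cos σ = sin φ₁ sin φ₂ + cos φ₁ cos φ₂ cos Δλ,  σ = 1.6145 rad → d_gc = 10282.5 km
Rhumb line: Δψ = -1.0234, q = Δφ/Δψ = 0.8117, d_rh = R√(Δφ²+q²Δλ²) = 10851.9 km
Excess = 10851.9 − 10282.5 = 569.4 ≈ 569 km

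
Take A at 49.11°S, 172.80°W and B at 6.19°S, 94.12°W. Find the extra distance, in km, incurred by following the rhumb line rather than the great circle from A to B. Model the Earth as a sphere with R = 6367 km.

Great circle: cos σ = sin φ₁ sin φ₂ + cos φ₁ cos φ₂ cos Δλ,  σ = 1.3600 rad → d_gc = 8659.0 km
Rhumb line: Δψ = +0.8785, q = Δφ/Δψ = 0.8527, d_rh = R√(Δφ²+q²Δλ²) = 8850.6 km
Excess = 8850.6 − 8659.0 = 191.6 ≈ 192 km

192 km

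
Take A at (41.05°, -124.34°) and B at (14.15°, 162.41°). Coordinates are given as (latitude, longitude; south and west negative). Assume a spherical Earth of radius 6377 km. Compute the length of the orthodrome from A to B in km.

cos σ = sin φ₁ sin φ₂ + cos φ₁ cos φ₂ cos Δλ
      = sin(41.05°)sin(14.15°) + cos(41.05°)cos(14.15°)cos(-73.25°) = 0.3713
σ = 68.205° → d = Rσ = 6377·1.19040 = 7591 km

7591 km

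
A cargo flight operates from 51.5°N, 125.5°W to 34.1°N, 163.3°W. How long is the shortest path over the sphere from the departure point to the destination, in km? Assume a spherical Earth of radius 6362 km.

cos σ = sin φ₁ sin φ₂ + cos φ₁ cos φ₂ cos Δλ
      = sin(51.50°)sin(34.10°) + cos(51.50°)cos(34.10°)cos(-37.80°) = 0.8461
σ = 32.213° → d = Rσ = 6362·0.56223 = 3577 km

3577 km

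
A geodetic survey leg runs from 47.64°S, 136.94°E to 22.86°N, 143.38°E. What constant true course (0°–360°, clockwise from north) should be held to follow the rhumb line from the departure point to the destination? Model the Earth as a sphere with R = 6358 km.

4.7°

Δψ = ln[tan(π/4+φ₂/2)/tan(π/4+φ₁/2)] = +1.3581
Δλ = +0.1124 rad (taken the short way round)
course = atan2(Δλ, Δψ) = 4.73°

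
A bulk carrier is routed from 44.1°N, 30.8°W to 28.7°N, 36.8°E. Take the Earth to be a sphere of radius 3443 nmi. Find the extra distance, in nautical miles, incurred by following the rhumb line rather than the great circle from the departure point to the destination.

Great circle: cos σ = sin φ₁ sin φ₂ + cos φ₁ cos φ₂ cos Δλ,  σ = 0.9591 rad → d_gc = 3302.3 nmi
Rhumb line: Δψ = -0.3361, q = Δφ/Δψ = 0.7998, d_rh = R√(Δφ²+q²Δλ²) = 3378.2 nmi
Excess = 3378.2 − 3302.3 = 75.9 ≈ 76 nmi

76 nmi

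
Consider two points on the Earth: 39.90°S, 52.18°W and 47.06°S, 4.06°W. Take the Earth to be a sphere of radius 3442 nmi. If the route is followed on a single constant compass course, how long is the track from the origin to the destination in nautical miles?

Rhumb course C = atan2(Δλ, Δψ) with Δψ = ln[tan(π/4+φ₂/2)/tan(π/4+φ₁/2)] = -0.1725, Δλ = +0.8399 → C = 101.61°
d = R·|Δφ| / |cos C| = 3442·0.12497 / 0.20123 = 2137 nmi

2137 nmi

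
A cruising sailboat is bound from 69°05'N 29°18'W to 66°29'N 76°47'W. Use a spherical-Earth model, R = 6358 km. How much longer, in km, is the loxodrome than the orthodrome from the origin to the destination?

Great circle: cos σ = sin φ₁ sin φ₂ + cos φ₁ cos φ₂ cos Δλ,  σ = 0.3085 rad → d_gc = 1961.5 km
Rhumb line: Δψ = -0.1201, q = Δφ/Δψ = 0.3777, d_rh = R√(Δφ²+q²Δλ²) = 2010.9 km
Excess = 2010.9 − 1961.5 = 49.4 ≈ 49 km

49 km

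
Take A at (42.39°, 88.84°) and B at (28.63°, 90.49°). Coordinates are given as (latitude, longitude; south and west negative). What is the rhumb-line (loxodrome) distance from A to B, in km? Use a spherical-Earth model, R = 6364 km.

Rhumb course C = atan2(Δλ, Δψ) with Δψ = ln[tan(π/4+φ₂/2)/tan(π/4+φ₁/2)] = -0.2965, Δλ = +0.0288 → C = 174.45°
d = R·|Δφ| / |cos C| = 6364·0.24016 / 0.99532 = 1536 km

1536 km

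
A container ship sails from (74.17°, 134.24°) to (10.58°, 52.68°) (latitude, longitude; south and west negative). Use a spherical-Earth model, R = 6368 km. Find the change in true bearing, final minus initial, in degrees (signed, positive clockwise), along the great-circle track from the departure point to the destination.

At departure: θ₁ = atan2(sin Δλ cos φ₂, cos φ₁ sin φ₂ − sin φ₁ cos φ₂ cos Δλ) = 264.79°
At arrival: θ₂ = atan2(sin Δλ cos φ₁, −cos φ₂ sin φ₁ + sin φ₂ cos φ₁ cos Δλ) = 196.04°
Δθ = θ₂ − θ₁ = -68.7°

-68.7°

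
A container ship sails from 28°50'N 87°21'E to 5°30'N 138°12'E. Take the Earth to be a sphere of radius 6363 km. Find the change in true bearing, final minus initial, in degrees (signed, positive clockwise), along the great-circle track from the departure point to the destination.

Initial bearing θ₁ = atan2(sin Δλ cos φ₂, cos φ₁ sin φ₂ − sin φ₁ cos φ₂ cos Δλ) = 105.85°
Final bearing θ₂ = (initial bearing from the destination back to the start) + 180° = 122.15°
Δθ = θ₂ − θ₁ = +16.3°

+16.3°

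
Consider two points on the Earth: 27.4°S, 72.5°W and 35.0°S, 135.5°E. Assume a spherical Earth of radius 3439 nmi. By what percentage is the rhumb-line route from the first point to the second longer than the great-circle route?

15.9%

Great circle: σ = 1.9586 rad → d_gc = Rσ = 6735.7 nmi
Rhumb: Δφ = -0.1326, Δλ = -2.6529, Δψ = -0.1553, q = Δφ/Δψ = 0.8543 → d_rh = R√(Δφ²+q²Δλ²) = 7807.2 nmi
Excess = (7807.2 − 6735.7) / 6735.7 = 1071.5 / 6735.7 = 15.91% ≈ 15.9%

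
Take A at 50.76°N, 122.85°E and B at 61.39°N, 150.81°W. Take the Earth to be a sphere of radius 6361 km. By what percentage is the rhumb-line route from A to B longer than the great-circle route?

7.3%

Great circle: σ = 0.7964 rad → d_gc = Rσ = 5066.0 km
Rhumb: Δφ = +0.1855, Δλ = +1.5069, Δψ = +0.3350, q = Δφ/Δψ = 0.5537 → d_rh = R√(Δφ²+q²Δλ²) = 5437.5 km
Excess = (5437.5 − 5066.0) / 5066.0 = 371.5 / 5066.0 = 7.33% ≈ 7.3%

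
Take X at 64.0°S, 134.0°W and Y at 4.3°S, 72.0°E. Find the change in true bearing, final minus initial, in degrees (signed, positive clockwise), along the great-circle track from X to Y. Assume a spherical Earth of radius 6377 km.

At departure: θ₁ = atan2(sin Δλ cos φ₂, cos φ₁ sin φ₂ − sin φ₁ cos φ₂ cos Δλ) = 207.54°
At arrival: θ₂ = atan2(sin Δλ cos φ₁, −cos φ₂ sin φ₁ + sin φ₂ cos φ₁ cos Δλ) = 348.27°
Δθ = θ₂ − θ₁ = +140.7°

+140.7°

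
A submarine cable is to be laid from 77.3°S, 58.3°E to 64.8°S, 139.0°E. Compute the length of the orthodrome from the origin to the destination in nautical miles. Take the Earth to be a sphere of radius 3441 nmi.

1569 nmi

Haversine: a = sin²(Δφ/2)+cos φ₁ cos φ₂ sin²(Δλ/2) = 0.05109;  σ = 2·atan2(√a,√(1−a))
σ = 26.127° → d = Rσ = 3441·0.45601 = 1569 nmi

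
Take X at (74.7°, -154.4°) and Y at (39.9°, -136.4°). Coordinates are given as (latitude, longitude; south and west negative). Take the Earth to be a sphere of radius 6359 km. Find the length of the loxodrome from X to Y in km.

3983 km

Δψ = ln[tan(π/4+φ₂/2)/tan(π/4+φ₁/2)] = -1.2469;  Δφ = -0.6074 rad,  Δλ = +0.3142 rad
q = Δφ/Δψ = 0.4871
d = R·√(Δφ² + q²Δλ²) = 6359·0.62636 = 3983 km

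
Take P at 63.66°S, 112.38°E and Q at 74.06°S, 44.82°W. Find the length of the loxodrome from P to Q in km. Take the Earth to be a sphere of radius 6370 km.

Rhumb course C = atan2(Δλ, Δψ) with Δψ = ln[tan(π/4+φ₂/2)/tan(π/4+φ₁/2)] = -0.5136, Δλ = -2.7437 → C = 259.40°
d = R·|Δφ| / |cos C| = 6370·0.18151 / 0.18400 = 6284 km

6284 km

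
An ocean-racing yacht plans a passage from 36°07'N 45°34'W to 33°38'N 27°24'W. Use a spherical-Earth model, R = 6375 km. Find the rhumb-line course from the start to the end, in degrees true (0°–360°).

99.5°

Δψ = ln[tan(π/4+φ₂/2)/tan(π/4+φ₁/2)] = -0.0528
Δλ = +0.3171 rad (taken the short way round)
course = atan2(Δλ, Δψ) = 99.46°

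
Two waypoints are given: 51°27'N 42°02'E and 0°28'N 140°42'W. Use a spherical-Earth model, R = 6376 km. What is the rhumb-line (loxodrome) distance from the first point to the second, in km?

17768 km

Δψ = ln[tan(π/4+φ₂/2)/tan(π/4+φ₁/2)] = -1.0425;  Δφ = -0.8898 rad,  Δλ = +3.0939 rad
q = Δφ/Δψ = 0.8535
d = R·√(Δφ² + q²Δλ²) = 6376·2.78663 = 17768 km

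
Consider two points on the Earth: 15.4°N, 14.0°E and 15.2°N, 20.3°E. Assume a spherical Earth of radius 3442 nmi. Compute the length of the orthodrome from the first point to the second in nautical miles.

Haversine: a = sin²(Δφ/2)+cos φ₁ cos φ₂ sin²(Δλ/2) = 0.00281;  σ = 2·atan2(√a,√(1−a))
σ = 6.080° → d = Rσ = 3442·0.10611 = 365 nmi

365 nmi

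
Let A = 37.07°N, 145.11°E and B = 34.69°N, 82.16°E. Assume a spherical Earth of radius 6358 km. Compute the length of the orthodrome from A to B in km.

cos σ = sin φ₁ sin φ₂ + cos φ₁ cos φ₂ cos Δλ
      = sin(37.07°)sin(34.69°) + cos(37.07°)cos(34.69°)cos(-62.95°) = 0.6414
σ = 50.102° → d = Rσ = 6358·0.87444 = 5560 km

5560 km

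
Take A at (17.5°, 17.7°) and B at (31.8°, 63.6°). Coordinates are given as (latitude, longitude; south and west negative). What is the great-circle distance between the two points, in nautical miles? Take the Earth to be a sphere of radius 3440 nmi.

cos σ = sin φ₁ sin φ₂ + cos φ₁ cos φ₂ cos Δλ
      = sin(17.50°)sin(31.80°) + cos(17.50°)cos(31.80°)cos(45.90°) = 0.7225
σ = 43.736° → d = Rσ = 3440·0.76333 = 2626 nmi

2626 nmi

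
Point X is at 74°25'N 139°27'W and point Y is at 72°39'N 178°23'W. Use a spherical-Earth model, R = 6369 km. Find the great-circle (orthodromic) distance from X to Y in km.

Haversine: a = sin²(Δφ/2)+cos φ₁ cos φ₂ sin²(Δλ/2) = 0.00913;  σ = 2·atan2(√a,√(1−a))
σ = 10.969° → d = Rσ = 6369·0.19144 = 1219 km

1219 km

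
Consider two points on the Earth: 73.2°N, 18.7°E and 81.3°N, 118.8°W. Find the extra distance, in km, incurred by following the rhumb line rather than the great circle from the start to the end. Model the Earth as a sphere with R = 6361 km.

Great circle: cos σ = sin φ₁ sin φ₂ + cos φ₁ cos φ₂ cos Δλ,  σ = 0.4176 rad → d_gc = 2656.3 km
Rhumb line: Δψ = +0.6633, q = Δφ/Δψ = 0.2131, d_rh = R√(Δφ²+q²Δλ²) = 3375.4 km
Excess = 3375.4 − 2656.3 = 719.1 ≈ 719 km

719 km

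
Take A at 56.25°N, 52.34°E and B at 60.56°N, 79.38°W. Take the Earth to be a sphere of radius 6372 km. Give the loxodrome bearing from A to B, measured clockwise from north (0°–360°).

Δψ = ln[tan(π/4+φ₂/2)/tan(π/4+φ₁/2)] = +0.1438
Δλ = -2.2989 rad (taken the short way round)
course = atan2(Δλ, Δψ) = 273.58°

273.6°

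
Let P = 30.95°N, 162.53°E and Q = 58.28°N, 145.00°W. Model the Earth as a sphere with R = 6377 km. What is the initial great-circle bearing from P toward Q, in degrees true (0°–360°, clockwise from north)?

N = sin Δλ·cos φ₂ = +0.4170;  D = cos φ₁ sin φ₂ − sin φ₁ cos φ₂ cos Δλ = +0.5648
initial course = atan2(N, D) = 36.44°

36.4°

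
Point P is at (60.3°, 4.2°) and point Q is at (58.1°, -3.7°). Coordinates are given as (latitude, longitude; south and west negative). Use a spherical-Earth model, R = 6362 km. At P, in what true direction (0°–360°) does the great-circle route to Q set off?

244.9°

N = sin Δλ·cos φ₂ = -0.0726;  D = cos φ₁ sin φ₂ − sin φ₁ cos φ₂ cos Δλ = -0.0340
initial course = atan2(N, D) = 244.89°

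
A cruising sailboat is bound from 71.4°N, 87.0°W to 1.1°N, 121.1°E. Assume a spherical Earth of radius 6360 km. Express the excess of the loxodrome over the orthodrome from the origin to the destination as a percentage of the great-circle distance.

19.4%

Great circle: σ = 1.8370 rad → d_gc = Rσ = 11683.6 km
Rhumb: Δφ = -1.2270, Δλ = -2.6512, Δψ = -1.7902, q = Δφ/Δψ = 0.6854 → d_rh = R√(Δφ²+q²Δλ²) = 13944.5 km
Excess = (13944.5 − 11683.6) / 11683.6 = 2260.9 / 11683.6 = 19.351% ≈ 19.4%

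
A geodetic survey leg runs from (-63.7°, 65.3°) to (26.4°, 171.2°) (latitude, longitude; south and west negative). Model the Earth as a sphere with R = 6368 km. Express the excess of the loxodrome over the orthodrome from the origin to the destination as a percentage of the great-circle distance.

3.5%

Great circle: σ = 2.1029 rad → d_gc = Rσ = 13391.2 km
Rhumb: Δφ = +1.5725, Δλ = +1.8483, Δψ = +1.9320, q = Δφ/Δψ = 0.8139 → d_rh = R√(Δφ²+q²Δλ²) = 13858.4 km
Excess = (13858.4 − 13391.2) / 13391.2 = 467.2 / 13391.2 = 3.49% ≈ 3.5%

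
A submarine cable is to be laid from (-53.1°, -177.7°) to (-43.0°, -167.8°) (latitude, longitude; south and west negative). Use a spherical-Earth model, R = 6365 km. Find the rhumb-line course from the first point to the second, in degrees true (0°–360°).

Meridional parts: M(φ₁)=-1.0977, M(φ₂)=-0.8328 → ΔM = +0.2649;  Δλ = +0.1728 rad
tan C = Δλ / ΔM = +0.6523 → C = 33.12°

33.1°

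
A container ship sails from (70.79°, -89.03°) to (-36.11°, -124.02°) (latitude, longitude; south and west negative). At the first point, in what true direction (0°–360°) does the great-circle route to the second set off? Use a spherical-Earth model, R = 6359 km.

209.5°

N = sin Δλ·cos φ₂ = -0.4633;  D = cos φ₁ sin φ₂ − sin φ₁ cos φ₂ cos Δλ = -0.8189
initial course = atan2(N, D) = 209.50°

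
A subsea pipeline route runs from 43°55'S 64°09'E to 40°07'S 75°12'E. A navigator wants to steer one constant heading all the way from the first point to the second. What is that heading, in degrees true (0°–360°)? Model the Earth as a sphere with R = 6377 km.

65.2°

Meridional parts: M(φ₁)=-0.8549, M(φ₂)=-0.7656 → ΔM = +0.0893;  Δλ = +0.1929 rad
tan C = Δλ / ΔM = +2.1594 → C = 65.15°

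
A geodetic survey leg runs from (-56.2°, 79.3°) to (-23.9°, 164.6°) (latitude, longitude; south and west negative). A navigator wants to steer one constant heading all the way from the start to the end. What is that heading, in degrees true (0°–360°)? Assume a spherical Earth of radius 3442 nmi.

62.9°

Meridional parts: M(φ₁)=-1.1913, M(φ₂)=-0.4298 → ΔM = +0.7615;  Δλ = +1.4888 rad
tan C = Δλ / ΔM = +1.9550 → C = 62.91°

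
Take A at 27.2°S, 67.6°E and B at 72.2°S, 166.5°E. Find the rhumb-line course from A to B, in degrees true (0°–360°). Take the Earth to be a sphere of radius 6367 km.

128.2°

Meridional parts: M(φ₁)=-0.4936, M(φ₂)=-1.8541 → ΔM = -1.3605;  Δλ = +1.7261 rad
tan C = Δλ / ΔM = -1.2688 → C = 128.24°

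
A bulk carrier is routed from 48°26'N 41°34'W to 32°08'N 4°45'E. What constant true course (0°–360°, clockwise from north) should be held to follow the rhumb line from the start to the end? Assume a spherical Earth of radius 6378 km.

Δψ = ln[tan(π/4+φ₂/2)/tan(π/4+φ₁/2)] = -0.3760
Δλ = +0.8084 rad (taken the short way round)
course = atan2(Δλ, Δψ) = 114.95°

114.9°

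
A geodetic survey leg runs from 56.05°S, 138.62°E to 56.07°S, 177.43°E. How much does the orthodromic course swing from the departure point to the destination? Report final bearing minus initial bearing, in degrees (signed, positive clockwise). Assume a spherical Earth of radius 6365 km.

-32.6°

Initial bearing θ₁ = atan2(sin Δλ cos φ₂, cos φ₁ sin φ₂ − sin φ₁ cos φ₂ cos Δλ) = 106.34°
Final bearing θ₂ = (initial bearing from the destination back to the start) + 180° = 73.76°
Δθ = θ₂ − θ₁ = -32.6°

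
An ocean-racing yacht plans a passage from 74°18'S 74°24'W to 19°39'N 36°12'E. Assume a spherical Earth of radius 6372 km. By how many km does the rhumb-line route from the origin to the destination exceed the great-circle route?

Great circle: cos σ = sin φ₁ sin φ₂ + cos φ₁ cos φ₂ cos Δλ,  σ = 1.9970 rad → d_gc = 12724.71 km
Rhumb line: Δψ = +2.3313, q = Δφ/Δψ = 0.7034, d_rh = R√(Δφ²+q²Δλ²) = 13565.18 km
Excess = 13565.18 − 12724.71 = 840.47 ≈ 840 km

840 km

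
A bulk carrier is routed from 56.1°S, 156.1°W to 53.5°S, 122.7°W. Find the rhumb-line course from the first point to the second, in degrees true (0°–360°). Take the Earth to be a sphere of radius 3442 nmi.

82.3°

Δψ = ln[tan(π/4+φ₂/2)/tan(π/4+φ₁/2)] = +0.0788
Δλ = +0.5829 rad (taken the short way round)
course = atan2(Δλ, Δψ) = 82.31°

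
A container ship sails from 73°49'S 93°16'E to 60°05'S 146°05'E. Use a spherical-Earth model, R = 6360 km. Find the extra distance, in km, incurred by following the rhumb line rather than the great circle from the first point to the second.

Great circle: cos σ = sin φ₁ sin φ₂ + cos φ₁ cos φ₂ cos Δλ,  σ = 0.4118 rad → d_gc = 2618.82 km
Rhumb line: Δψ = +0.6308, q = Δφ/Δψ = 0.3800, d_rh = R√(Δφ²+q²Δλ²) = 2699.28 km
Excess = 2699.28 − 2618.82 = 80.46 ≈ 80 km

80 km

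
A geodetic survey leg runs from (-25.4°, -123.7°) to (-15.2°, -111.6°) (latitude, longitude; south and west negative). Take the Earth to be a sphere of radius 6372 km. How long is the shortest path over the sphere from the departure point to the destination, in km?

1695 km

Haversine: a = sin²(Δφ/2)+cos φ₁ cos φ₂ sin²(Δλ/2) = 0.01759;  σ = 2·atan2(√a,√(1−a))
σ = 15.241° → d = Rσ = 6372·0.26601 = 1695 km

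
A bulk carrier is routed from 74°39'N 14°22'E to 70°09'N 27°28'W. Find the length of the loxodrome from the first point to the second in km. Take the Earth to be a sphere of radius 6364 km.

Δψ = ln[tan(π/4+φ₂/2)/tan(π/4+φ₁/2)] = -0.2612;  Δφ = -0.0785 rad,  Δλ = -0.7301 rad
q = Δφ/Δψ = 0.3007
d = R·√(Δφ² + q²Δλ²) = 6364·0.23320 = 1484 km

1484 km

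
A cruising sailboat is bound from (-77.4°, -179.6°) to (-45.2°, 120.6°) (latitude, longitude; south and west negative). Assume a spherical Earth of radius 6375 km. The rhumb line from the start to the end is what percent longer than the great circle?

3.6%

Great circle: σ = 0.6923 rad → d_gc = Rσ = 4413.2 km
Rhumb: Δφ = +0.5620, Δλ = -1.0437, Δψ = +1.3173, q = Δφ/Δψ = 0.4266 → d_rh = R√(Δφ²+q²Δλ²) = 4570.9 km
Excess = (4570.9 − 4413.2) / 4413.2 = 157.7 / 4413.2 = 3.57% ≈ 3.6%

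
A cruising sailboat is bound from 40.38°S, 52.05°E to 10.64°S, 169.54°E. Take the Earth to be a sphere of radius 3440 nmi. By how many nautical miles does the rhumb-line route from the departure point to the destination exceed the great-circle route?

Great circle: cos σ = sin φ₁ sin φ₂ + cos φ₁ cos φ₂ cos Δλ,  σ = 1.7987 rad → d_gc = 6187.6 nmi
Rhumb line: Δψ = +0.5848, q = Δφ/Δψ = 0.8876, d_rh = R√(Δφ²+q²Δλ²) = 6510.6 nmi
Excess = 6510.6 − 6187.6 = 323.0 ≈ 323 nmi

323 nmi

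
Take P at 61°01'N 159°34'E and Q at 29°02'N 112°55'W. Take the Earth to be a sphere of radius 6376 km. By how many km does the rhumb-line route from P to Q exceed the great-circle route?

413 km

Great circle: cos σ = sin φ₁ sin φ₂ + cos φ₁ cos φ₂ cos Δλ,  σ = 1.1120 rad → d_gc = 7089.9 km
Rhumb line: Δψ = -0.8231, q = Δφ/Δψ = 0.6782, d_rh = R√(Δφ²+q²Δλ²) = 7502.9 km
Excess = 7502.9 − 7089.9 = 413.0 ≈ 413 km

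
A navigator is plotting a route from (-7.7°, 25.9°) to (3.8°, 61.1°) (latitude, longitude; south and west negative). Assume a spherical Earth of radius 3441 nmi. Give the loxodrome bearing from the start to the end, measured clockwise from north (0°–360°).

Meridional parts: M(φ₁)=-0.1348, M(φ₂)=+0.0664 → ΔM = +0.2012;  Δλ = +0.6144 rad
tan C = Δλ / ΔM = +3.0539 → C = 71.87°

71.9°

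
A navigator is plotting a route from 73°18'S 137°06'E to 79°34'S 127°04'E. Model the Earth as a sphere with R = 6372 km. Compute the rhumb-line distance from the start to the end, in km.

Δψ = ln[tan(π/4+φ₂/2)/tan(π/4+φ₁/2)] = -0.4747;  Δφ = -0.1094 rad,  Δλ = -0.1751 rad
q = Δφ/Δψ = 0.2304
d = R·√(Δφ² + q²Δλ²) = 6372·0.11658 = 743 km

743 km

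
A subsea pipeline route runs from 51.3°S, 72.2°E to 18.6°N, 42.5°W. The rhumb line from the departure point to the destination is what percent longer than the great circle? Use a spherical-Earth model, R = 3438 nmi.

3.0%

Great circle: σ = 2.0904 rad → d_gc = Rσ = 7186.8 nmi
Rhumb: Δφ = +1.2200, Δλ = -2.0019, Δψ = +1.3770, q = Δφ/Δψ = 0.8860 → d_rh = R√(Δφ²+q²Δλ²) = 7401.1 nmi
Excess = (7401.1 − 7186.8) / 7186.8 = 214.3 / 7186.8 = 2.98% ≈ 3.0%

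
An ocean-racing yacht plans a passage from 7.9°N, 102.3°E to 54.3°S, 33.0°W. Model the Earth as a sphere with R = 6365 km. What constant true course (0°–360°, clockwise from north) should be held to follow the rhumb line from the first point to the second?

241.7°

Meridional parts: M(φ₁)=+0.1383, M(φ₂)=-1.1331 → ΔM = -1.2714;  Δλ = -2.3614 rad
tan C = Δλ / ΔM = +1.8573 → C = 241.70°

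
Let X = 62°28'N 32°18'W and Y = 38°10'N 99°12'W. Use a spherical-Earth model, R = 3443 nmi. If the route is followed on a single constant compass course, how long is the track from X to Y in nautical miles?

2886 nmi

Rhumb course C = atan2(Δλ, Δψ) with Δψ = ln[tan(π/4+φ₂/2)/tan(π/4+φ₁/2)] = -0.6848, Δλ = -1.1676 → C = 239.61°
d = R·|Δφ| / |cos C| = 3443·0.42412 / 0.50589 = 2886 nmi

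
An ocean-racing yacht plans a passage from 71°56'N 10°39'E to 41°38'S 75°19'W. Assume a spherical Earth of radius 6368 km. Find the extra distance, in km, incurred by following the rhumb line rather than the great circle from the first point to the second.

295 km

Great circle: cos σ = sin φ₁ sin φ₂ + cos φ₁ cos φ₂ cos Δλ,  σ = 2.2336 rad → d_gc = 14223.35 km
Rhumb line: Δψ = -2.6396, q = Δφ/Δψ = 0.7509, d_rh = R√(Δφ²+q²Δλ²) = 14518.77 km
Excess = 14518.77 − 14223.35 = 295.42 ≈ 295 km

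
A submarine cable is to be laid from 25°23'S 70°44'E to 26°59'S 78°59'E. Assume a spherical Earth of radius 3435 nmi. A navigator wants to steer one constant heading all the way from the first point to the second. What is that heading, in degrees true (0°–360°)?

Meridional parts: M(φ₁)=-0.4583, M(φ₂)=-0.4894 → ΔM = -0.0311;  Δλ = +0.1440 rad
tan C = Δλ / ΔM = -4.6269 → C = 102.20°

102.2°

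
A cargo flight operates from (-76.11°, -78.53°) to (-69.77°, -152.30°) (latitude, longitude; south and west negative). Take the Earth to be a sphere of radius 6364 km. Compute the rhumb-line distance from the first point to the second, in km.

2478 km

Rhumb course C = atan2(Δλ, Δψ) with Δψ = ln[tan(π/4+φ₂/2)/tan(π/4+φ₁/2)] = +0.3815, Δλ = -1.2875 → C = 286.51°
d = R·|Δφ| / |cos C| = 6364·0.11065 / 0.28413 = 2478 km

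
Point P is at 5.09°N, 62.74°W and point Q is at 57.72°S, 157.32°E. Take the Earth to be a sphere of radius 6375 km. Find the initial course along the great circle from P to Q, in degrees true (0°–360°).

θ = atan2( sin Δλ·cos φ₂ ,  cos φ₁ sin φ₂ − sin φ₁ cos φ₂ cos Δλ )
  = atan2(-0.3437, -0.8058) = 203.10°

203.1°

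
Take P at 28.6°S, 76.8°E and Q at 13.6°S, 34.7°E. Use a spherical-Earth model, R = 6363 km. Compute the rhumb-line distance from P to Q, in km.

Rhumb course C = atan2(Δλ, Δψ) with Δψ = ln[tan(π/4+φ₂/2)/tan(π/4+φ₁/2)] = +0.2817, Δλ = -0.7348 → C = 290.97°
d = R·|Δφ| / |cos C| = 6363·0.26180 / 0.35793 = 4654 km

4654 km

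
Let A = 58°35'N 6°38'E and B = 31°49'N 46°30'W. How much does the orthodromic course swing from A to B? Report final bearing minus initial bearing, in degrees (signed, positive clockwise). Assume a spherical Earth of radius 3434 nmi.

-40.1°

At departure: θ₁ = atan2(sin Δλ cos φ₂, cos φ₁ sin φ₂ − sin φ₁ cos φ₂ cos Δλ) = 256.74°
At arrival: θ₂ = atan2(sin Δλ cos φ₁, −cos φ₂ sin φ₁ + sin φ₂ cos φ₁ cos Δλ) = 216.66°
Δθ = θ₂ − θ₁ = -40.1°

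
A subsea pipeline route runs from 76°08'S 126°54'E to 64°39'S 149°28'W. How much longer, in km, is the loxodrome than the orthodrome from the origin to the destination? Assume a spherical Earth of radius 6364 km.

Great circle: cos σ = sin φ₁ sin φ₂ + cos φ₁ cos φ₂ cos Δλ,  σ = 0.4762 rad → d_gc = 3030.4 km
Rhumb line: Δψ = +0.6149, q = Δφ/Δψ = 0.3259, d_rh = R√(Δφ²+q²Δλ²) = 3285.5 km
Excess = 3285.5 − 3030.4 = 255.1 ≈ 255 km

255 km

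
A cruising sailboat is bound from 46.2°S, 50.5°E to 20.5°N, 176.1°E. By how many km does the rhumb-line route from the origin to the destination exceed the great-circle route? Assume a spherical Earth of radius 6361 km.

Great circle: cos σ = sin φ₁ sin φ₂ + cos φ₁ cos φ₂ cos Δλ,  σ = 2.2526 rad → d_gc = 14328.5 km
Rhumb line: Δψ = +1.2770, q = Δφ/Δψ = 0.9116, d_rh = R√(Δφ²+q²Δλ²) = 14711.4 km
Excess = 14711.4 − 14328.5 = 382.9 ≈ 383 km

383 km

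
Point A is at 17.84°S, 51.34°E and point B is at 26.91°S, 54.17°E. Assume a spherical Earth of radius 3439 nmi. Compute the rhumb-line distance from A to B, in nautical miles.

567 nmi

Δψ = ln[tan(π/4+φ₂/2)/tan(π/4+φ₁/2)] = -0.1714;  Δφ = -0.1583 rad,  Δλ = +0.0494 rad
q = Δφ/Δψ = 0.9234
d = R·√(Δφ² + q²Δλ²) = 3439·0.16474 = 567 nmi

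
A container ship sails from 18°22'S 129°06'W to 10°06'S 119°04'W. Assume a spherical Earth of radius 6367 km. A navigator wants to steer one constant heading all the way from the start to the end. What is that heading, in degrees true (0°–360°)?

49.6°

Δψ = ln[tan(π/4+φ₂/2)/tan(π/4+φ₁/2)] = +0.1490
Δλ = +0.1751 rad (taken the short way round)
course = atan2(Δλ, Δψ) = 49.61°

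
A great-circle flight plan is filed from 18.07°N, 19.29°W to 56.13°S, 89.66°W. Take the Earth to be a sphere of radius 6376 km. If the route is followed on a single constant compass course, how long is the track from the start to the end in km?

10644 km

Δψ = ln[tan(π/4+φ₂/2)/tan(π/4+φ₁/2)] = -1.5099;  Δφ = -1.2950 rad,  Δλ = -1.2282 rad
q = Δφ/Δψ = 0.8577
d = R·√(Δφ² + q²Δλ²) = 6376·1.66939 = 10644 km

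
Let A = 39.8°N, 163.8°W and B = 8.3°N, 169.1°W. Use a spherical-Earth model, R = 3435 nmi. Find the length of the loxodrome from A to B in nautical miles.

1910 nmi

Δψ = ln[tan(π/4+φ₂/2)/tan(π/4+φ₁/2)] = -0.6130;  Δφ = -0.5498 rad,  Δλ = -0.0925 rad
q = Δφ/Δψ = 0.8969
d = R·√(Δφ² + q²Δλ²) = 3435·0.55600 = 1910 nmi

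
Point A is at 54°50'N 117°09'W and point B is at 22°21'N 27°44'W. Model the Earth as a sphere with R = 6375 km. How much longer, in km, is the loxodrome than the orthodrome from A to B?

392 km

Great circle: cos σ = sin φ₁ sin φ₂ + cos φ₁ cos φ₂ cos Δλ,  σ = 1.2490 rad → d_gc = 7962.309 km
Rhumb line: Δψ = -0.7488, q = Δφ/Δψ = 0.7571, d_rh = R√(Δφ²+q²Δλ²) = 8354.807 km
Excess = 8354.807 − 7962.309 = 392.498 ≈ 392 km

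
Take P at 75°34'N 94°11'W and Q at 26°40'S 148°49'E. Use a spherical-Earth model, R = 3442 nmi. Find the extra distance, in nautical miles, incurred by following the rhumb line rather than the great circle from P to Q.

Great circle: cos σ = sin φ₁ sin φ₂ + cos φ₁ cos φ₂ cos Δλ,  σ = 2.1362 rad → d_gc = 7352.8 nmi
Rhumb line: Δψ = -2.5497, q = Δφ/Δψ = 0.6998, d_rh = R√(Δφ²+q²Δλ²) = 7868.5 nmi
Excess = 7868.5 − 7352.8 = 515.7 ≈ 516 nmi

516 nmi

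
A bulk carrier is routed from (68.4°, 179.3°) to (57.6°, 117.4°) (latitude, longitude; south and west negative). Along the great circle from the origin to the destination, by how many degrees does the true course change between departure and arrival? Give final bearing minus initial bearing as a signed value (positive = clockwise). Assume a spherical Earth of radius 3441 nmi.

At departure: θ₁ = atan2(sin Δλ cos φ₂, cos φ₁ sin φ₂ − sin φ₁ cos φ₂ cos Δλ) = 279.15°
At arrival: θ₂ = atan2(sin Δλ cos φ₁, −cos φ₂ sin φ₁ + sin φ₂ cos φ₁ cos Δλ) = 222.71°
Δθ = θ₂ − θ₁ = -56.4°

-56.4°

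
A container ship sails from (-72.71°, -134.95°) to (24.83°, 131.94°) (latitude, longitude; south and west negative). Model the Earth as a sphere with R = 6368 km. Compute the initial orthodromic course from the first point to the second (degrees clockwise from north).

274.9°

θ = atan2( sin Δλ·cos φ₂ ,  cos φ₁ sin φ₂ − sin φ₁ cos φ₂ cos Δλ )
  = atan2(-0.9062, +0.0778) = 274.91°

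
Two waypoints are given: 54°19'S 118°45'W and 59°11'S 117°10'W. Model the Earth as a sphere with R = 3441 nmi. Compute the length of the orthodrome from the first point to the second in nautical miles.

297 nmi

cos σ = sin φ₁ sin φ₂ + cos φ₁ cos φ₂ cos Δλ
      = sin(-54.32°)sin(-59.18°) + cos(-54.32°)cos(-59.18°)cos(1.58°) = 0.9963
σ = 4.943° → d = Rσ = 3441·0.08627 = 297 nmi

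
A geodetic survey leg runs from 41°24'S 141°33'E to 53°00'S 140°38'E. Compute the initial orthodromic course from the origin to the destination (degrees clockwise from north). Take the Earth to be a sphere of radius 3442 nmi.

θ = atan2( sin Δλ·cos φ₂ ,  cos φ₁ sin φ₂ − sin φ₁ cos φ₂ cos Δλ )
  = atan2(-0.0096, -0.2011) = 182.74°

182.7°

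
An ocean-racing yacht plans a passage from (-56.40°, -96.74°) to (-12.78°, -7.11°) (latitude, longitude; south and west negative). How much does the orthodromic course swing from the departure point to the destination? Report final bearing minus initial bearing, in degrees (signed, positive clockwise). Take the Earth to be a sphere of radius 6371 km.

At departure: θ₁ = atan2(sin Δλ cos φ₂, cos φ₁ sin φ₂ − sin φ₁ cos φ₂ cos Δλ) = 96.85°
At arrival: θ₂ = atan2(sin Δλ cos φ₁, −cos φ₂ sin φ₁ + sin φ₂ cos φ₁ cos Δλ) = 34.29°
Δθ = θ₂ − θ₁ = -62.6°

-62.6°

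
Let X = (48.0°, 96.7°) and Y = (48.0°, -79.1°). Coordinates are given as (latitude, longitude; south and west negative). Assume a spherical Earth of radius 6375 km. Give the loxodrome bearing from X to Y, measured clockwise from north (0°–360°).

270.0°

Δψ = ln[tan(π/4+φ₂/2)/tan(π/4+φ₁/2)] = +0.0000
Δλ = -3.0683 rad (taken the short way round)
course = atan2(Δλ, Δψ) = 270.00°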